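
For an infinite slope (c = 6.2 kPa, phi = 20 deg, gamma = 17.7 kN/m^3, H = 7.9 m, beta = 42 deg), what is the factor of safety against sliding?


Result: 0.493

Derivation:
Using Fs = c / (gamma*H*sin(beta)*cos(beta)) + tan(phi)/tan(beta)
Cohesion contribution = 6.2 / (17.7*7.9*sin(42)*cos(42))
Cohesion contribution = 0.0891676
Friction contribution = tan(20)/tan(42) = 0.40423
Fs = 0.0891676 + 0.40423
Fs = 0.493


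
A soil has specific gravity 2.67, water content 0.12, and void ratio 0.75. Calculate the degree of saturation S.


Using S = Gs * w / e
S = 2.67 * 0.12 / 0.75
S = 0.4272


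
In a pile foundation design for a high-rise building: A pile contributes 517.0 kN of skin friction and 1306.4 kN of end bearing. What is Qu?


Result: 1823.4 kN

Derivation:
Using Qu = Qf + Qb
Qu = 517.0 + 1306.4
Qu = 1823.4 kN


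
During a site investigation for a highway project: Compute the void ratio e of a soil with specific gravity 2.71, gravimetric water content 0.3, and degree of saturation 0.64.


Using the relation e = Gs * w / S
e = 2.71 * 0.3 / 0.64
e = 1.2703


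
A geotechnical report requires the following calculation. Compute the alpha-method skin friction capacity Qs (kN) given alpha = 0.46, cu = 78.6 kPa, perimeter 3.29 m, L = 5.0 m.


Result: 594.77 kN

Derivation:
Using Qs = alpha * cu * perimeter * L
Qs = 0.46 * 78.6 * 3.29 * 5.0
Qs = 594.77 kN


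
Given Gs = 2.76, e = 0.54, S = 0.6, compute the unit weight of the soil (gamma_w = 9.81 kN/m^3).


Using gamma = gamma_w * (Gs + S*e) / (1 + e)
Numerator: Gs + S*e = 2.76 + 0.6*0.54 = 3.084
Denominator: 1 + e = 1 + 0.54 = 1.54
gamma = 9.81 * 3.084 / 1.54
gamma = 19.645 kN/m^3


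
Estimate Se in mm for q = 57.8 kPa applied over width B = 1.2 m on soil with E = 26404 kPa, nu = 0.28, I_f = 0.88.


Result: 2.13 mm

Derivation:
Using Se = q * B * (1 - nu^2) * I_f / E
1 - nu^2 = 1 - 0.28^2 = 0.9216
Se = 57.8 * 1.2 * 0.9216 * 0.88 / 26404
Se = 0.002130 m
Convert to mm: Se = 0.002130 * 1000 = 2.13 mm


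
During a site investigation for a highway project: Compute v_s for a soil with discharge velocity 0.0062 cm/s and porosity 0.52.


Using v_s = v_d / n
v_s = 0.0062 / 0.52
v_s = 0.01192 cm/s


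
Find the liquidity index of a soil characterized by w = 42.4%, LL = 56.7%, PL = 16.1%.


Result: 0.648

Derivation:
First compute the plasticity index:
PI = LL - PL = 56.7 - 16.1 = 40.6
Then compute the liquidity index:
LI = (w - PL) / PI
LI = (42.4 - 16.1) / 40.6
LI = 0.648


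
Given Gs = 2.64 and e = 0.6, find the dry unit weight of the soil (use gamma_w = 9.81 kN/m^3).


Using gamma_d = Gs * gamma_w / (1 + e)
gamma_d = 2.64 * 9.81 / (1 + 0.6)
gamma_d = 2.64 * 9.81 / 1.6
gamma_d = 16.186 kN/m^3


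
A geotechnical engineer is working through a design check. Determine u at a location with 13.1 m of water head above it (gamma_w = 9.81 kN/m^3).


Using u = gamma_w * h_w
u = 9.81 * 13.1
u = 128.51 kPa


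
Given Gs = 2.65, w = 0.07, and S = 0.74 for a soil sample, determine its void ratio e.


Result: 0.2507

Derivation:
Using the relation e = Gs * w / S
e = 2.65 * 0.07 / 0.74
e = 0.2507


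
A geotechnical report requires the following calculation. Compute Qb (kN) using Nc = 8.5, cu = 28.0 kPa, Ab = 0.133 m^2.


Using Qb = Nc * cu * Ab
Qb = 8.5 * 28.0 * 0.133
Qb = 31.65 kN


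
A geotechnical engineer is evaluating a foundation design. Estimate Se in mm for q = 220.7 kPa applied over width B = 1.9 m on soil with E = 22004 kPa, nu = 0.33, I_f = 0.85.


Using Se = q * B * (1 - nu^2) * I_f / E
1 - nu^2 = 1 - 0.33^2 = 0.8911
Se = 220.7 * 1.9 * 0.8911 * 0.85 / 22004
Se = 0.014434 m
Convert to mm: Se = 0.014434 * 1000 = 14.434 mm


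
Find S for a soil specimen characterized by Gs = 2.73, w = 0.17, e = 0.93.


Using S = Gs * w / e
S = 2.73 * 0.17 / 0.93
S = 0.499


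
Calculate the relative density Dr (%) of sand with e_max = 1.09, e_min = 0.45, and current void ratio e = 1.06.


Using Dr = (e_max - e) / (e_max - e_min) * 100
e_max - e = 1.09 - 1.06 = 0.03
e_max - e_min = 1.09 - 0.45 = 0.64
Dr = 0.03 / 0.64 * 100
Dr = 4.69 %


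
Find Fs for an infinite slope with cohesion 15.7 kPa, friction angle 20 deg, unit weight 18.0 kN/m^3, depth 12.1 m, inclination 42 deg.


Using Fs = c / (gamma*H*sin(beta)*cos(beta)) + tan(phi)/tan(beta)
Cohesion contribution = 15.7 / (18.0*12.1*sin(42)*cos(42))
Cohesion contribution = 0.144963
Friction contribution = tan(20)/tan(42) = 0.40423
Fs = 0.144963 + 0.40423
Fs = 0.549


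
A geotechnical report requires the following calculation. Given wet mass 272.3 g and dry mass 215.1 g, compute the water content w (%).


Using w = (m_wet - m_dry) / m_dry * 100
m_wet - m_dry = 272.3 - 215.1 = 57.2 g
w = 57.2 / 215.1 * 100
w = 26.59 %


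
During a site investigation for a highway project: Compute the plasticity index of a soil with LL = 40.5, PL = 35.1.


Using PI = LL - PL
PI = 40.5 - 35.1
PI = 5.4


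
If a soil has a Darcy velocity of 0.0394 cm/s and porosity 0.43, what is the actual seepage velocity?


Using v_s = v_d / n
v_s = 0.0394 / 0.43
v_s = 0.09163 cm/s


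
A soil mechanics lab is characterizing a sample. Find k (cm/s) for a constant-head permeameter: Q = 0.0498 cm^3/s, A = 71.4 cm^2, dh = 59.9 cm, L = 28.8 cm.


Compute hydraulic gradient:
i = dh / L = 59.9 / 28.8 = 2.07986
Then apply Darcy's law:
k = Q / (A * i)
k = 0.0498 / (71.4 * 2.07986)
k = 0.0498 / 148.502
k = 0.000335 cm/s


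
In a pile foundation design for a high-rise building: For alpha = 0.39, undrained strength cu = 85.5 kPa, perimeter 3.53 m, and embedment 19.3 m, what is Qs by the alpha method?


Using Qs = alpha * cu * perimeter * L
Qs = 0.39 * 85.5 * 3.53 * 19.3
Qs = 2271.76 kN


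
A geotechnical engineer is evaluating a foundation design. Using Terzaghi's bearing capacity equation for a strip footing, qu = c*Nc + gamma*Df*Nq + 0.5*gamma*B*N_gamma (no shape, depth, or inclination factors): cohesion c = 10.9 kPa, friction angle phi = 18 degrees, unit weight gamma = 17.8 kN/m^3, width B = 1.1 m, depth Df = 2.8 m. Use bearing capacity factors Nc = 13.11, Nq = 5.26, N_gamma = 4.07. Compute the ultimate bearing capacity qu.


Result: 444.9 kPa

Derivation:
Compute qu = c*Nc + gamma*Df*Nq + 0.5*gamma*B*N_gamma
Term 1: 10.9 * 13.11 = 142.899
Term 2: 17.8 * 2.8 * 5.26 = 262.1584
Term 3: 0.5 * 17.8 * 1.1 * 4.07 = 39.8453
qu = 142.899 + 262.1584 + 39.8453
qu = 444.9 kPa


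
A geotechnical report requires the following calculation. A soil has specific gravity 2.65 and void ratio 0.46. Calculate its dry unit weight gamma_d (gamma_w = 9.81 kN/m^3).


Using gamma_d = Gs * gamma_w / (1 + e)
gamma_d = 2.65 * 9.81 / (1 + 0.46)
gamma_d = 2.65 * 9.81 / 1.46
gamma_d = 17.806 kN/m^3


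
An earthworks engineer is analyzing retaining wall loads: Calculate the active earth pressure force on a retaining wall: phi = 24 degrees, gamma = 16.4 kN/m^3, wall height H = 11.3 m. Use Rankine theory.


Result: 441.58 kN/m

Derivation:
Compute active earth pressure coefficient:
Ka = tan^2(45 - phi/2) = tan^2(33.0) = 0.42173
Compute active force:
Pa = 0.5 * Ka * gamma * H^2
Pa = 0.5 * 0.42173 * 16.4 * 11.3^2
Pa = 441.58 kN/m


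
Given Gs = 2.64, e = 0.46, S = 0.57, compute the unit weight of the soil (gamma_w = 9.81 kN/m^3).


Using gamma = gamma_w * (Gs + S*e) / (1 + e)
Numerator: Gs + S*e = 2.64 + 0.57*0.46 = 2.9022
Denominator: 1 + e = 1 + 0.46 = 1.46
gamma = 9.81 * 2.9022 / 1.46
gamma = 19.5 kN/m^3


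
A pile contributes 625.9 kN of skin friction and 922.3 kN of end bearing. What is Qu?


Using Qu = Qf + Qb
Qu = 625.9 + 922.3
Qu = 1548.2 kN


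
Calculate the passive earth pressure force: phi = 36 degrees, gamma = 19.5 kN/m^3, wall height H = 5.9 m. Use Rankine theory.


Result: 1307.3 kN/m

Derivation:
Compute passive earth pressure coefficient:
Kp = tan^2(45 + phi/2) = tan^2(63.0) = 3.85184
Compute passive force:
Pp = 0.5 * Kp * gamma * H^2
Pp = 0.5 * 3.85184 * 19.5 * 5.9^2
Pp = 1307.3 kN/m


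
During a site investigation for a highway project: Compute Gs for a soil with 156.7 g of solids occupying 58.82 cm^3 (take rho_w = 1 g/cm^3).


Using Gs = m_s / (V_s * rho_w)
Since rho_w = 1 g/cm^3:
Gs = 156.7 / 58.82
Gs = 2.664


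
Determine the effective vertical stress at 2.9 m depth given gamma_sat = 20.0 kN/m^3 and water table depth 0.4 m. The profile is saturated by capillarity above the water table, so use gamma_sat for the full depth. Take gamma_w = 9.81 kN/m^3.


Total stress = gamma_sat * depth
sigma = 20.0 * 2.9 = 58.0 kPa
Pore water pressure u = gamma_w * (depth - d_wt)
u = 9.81 * (2.9 - 0.4) = 24.525 kPa
Effective stress = sigma - u
sigma' = 58.0 - 24.525 = 33.48 kPa


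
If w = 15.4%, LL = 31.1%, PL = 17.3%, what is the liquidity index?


First compute the plasticity index:
PI = LL - PL = 31.1 - 17.3 = 13.8
Then compute the liquidity index:
LI = (w - PL) / PI
LI = (15.4 - 17.3) / 13.8
LI = -0.138


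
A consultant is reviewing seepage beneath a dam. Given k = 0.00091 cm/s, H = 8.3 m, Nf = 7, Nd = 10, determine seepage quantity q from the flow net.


Convert k to m/s for unit consistency with H:
k = 0.00091 cm/s = 0.00091 / 100 m/s = 9.1e-06 m/s
Using q = k * H * Nf / Nd
Nf / Nd = 7 / 10 = 0.7
q = 9.1e-06 * 8.3 * 0.7
q = 5.287e-05 m^3/s per m


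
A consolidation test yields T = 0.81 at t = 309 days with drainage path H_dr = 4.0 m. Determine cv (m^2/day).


Using cv = T * H_dr^2 / t
H_dr^2 = 4.0^2 = 16.0
cv = 0.81 * 16.0 / 309
cv = 0.04194 m^2/day


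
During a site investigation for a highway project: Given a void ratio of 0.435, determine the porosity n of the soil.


Result: 0.3031

Derivation:
Using the relation n = e / (1 + e)
n = 0.435 / (1 + 0.435)
n = 0.435 / 1.435
n = 0.3031


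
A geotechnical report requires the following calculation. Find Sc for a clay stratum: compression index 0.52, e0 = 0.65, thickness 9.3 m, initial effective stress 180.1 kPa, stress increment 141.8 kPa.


Using Sc = Cc * H / (1 + e0) * log10((sigma0 + delta_sigma) / sigma0)
Stress ratio = (180.1 + 141.8) / 180.1 = 1.78734
log10(1.78734) = 0.252207
Cc * H / (1 + e0) = 0.52 * 9.3 / (1 + 0.65) = 2.93091
Sc = 2.93091 * 0.252207
Sc = 0.7392 m


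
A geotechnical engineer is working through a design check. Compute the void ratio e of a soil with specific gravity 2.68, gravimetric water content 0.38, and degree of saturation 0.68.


Result: 1.4976

Derivation:
Using the relation e = Gs * w / S
e = 2.68 * 0.38 / 0.68
e = 1.4976


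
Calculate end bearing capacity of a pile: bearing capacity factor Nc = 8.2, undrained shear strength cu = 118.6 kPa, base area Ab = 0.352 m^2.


Using Qb = Nc * cu * Ab
Qb = 8.2 * 118.6 * 0.352
Qb = 342.33 kN


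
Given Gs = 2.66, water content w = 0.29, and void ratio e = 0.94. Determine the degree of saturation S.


Using S = Gs * w / e
S = 2.66 * 0.29 / 0.94
S = 0.8206


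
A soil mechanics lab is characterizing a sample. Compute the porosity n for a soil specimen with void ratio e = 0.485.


Result: 0.3266

Derivation:
Using the relation n = e / (1 + e)
n = 0.485 / (1 + 0.485)
n = 0.485 / 1.485
n = 0.3266


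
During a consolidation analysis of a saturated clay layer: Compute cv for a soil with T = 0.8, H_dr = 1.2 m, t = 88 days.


Using cv = T * H_dr^2 / t
H_dr^2 = 1.2^2 = 1.44
cv = 0.8 * 1.44 / 88
cv = 0.01309 m^2/day


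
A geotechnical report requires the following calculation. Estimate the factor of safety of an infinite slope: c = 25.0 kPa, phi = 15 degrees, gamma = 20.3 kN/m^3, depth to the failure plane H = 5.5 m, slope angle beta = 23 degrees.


Using Fs = c / (gamma*H*sin(beta)*cos(beta)) + tan(phi)/tan(beta)
Cohesion contribution = 25.0 / (20.3*5.5*sin(23)*cos(23))
Cohesion contribution = 0.622554
Friction contribution = tan(15)/tan(23) = 0.631249
Fs = 0.622554 + 0.631249
Fs = 1.254


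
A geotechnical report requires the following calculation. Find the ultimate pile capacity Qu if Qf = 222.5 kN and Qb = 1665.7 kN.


Using Qu = Qf + Qb
Qu = 222.5 + 1665.7
Qu = 1888.2 kN


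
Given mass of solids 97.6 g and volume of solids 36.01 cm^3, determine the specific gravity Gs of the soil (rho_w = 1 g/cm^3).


Using Gs = m_s / (V_s * rho_w)
Since rho_w = 1 g/cm^3:
Gs = 97.6 / 36.01
Gs = 2.71


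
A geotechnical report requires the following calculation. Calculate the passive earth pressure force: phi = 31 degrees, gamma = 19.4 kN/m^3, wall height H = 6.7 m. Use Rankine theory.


Compute passive earth pressure coefficient:
Kp = tan^2(45 + phi/2) = tan^2(60.5) = 3.124035
Compute passive force:
Pp = 0.5 * Kp * gamma * H^2
Pp = 0.5 * 3.124035 * 19.4 * 6.7^2
Pp = 1360.31 kN/m


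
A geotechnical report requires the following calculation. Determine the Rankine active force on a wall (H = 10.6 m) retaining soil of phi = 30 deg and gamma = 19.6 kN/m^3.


Result: 367.04 kN/m

Derivation:
Compute active earth pressure coefficient:
Ka = tan^2(45 - phi/2) = tan^2(30.0) = 0.333333
Compute active force:
Pa = 0.5 * Ka * gamma * H^2
Pa = 0.5 * 0.333333 * 19.6 * 10.6^2
Pa = 367.04 kN/m


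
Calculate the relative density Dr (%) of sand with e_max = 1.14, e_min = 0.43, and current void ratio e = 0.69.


Using Dr = (e_max - e) / (e_max - e_min) * 100
e_max - e = 1.14 - 0.69 = 0.45
e_max - e_min = 1.14 - 0.43 = 0.71
Dr = 0.45 / 0.71 * 100
Dr = 63.38 %


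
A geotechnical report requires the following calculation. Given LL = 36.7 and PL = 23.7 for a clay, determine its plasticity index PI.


Using PI = LL - PL
PI = 36.7 - 23.7
PI = 13.0


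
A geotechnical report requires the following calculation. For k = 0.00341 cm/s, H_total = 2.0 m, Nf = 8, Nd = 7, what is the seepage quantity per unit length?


Convert k to m/s for unit consistency with H:
k = 0.00341 cm/s = 0.00341 / 100 m/s = 3.41e-05 m/s
Using q = k * H * Nf / Nd
Nf / Nd = 8 / 7 = 1.1429
q = 3.41e-05 * 2.0 * 1.1429
q = 7.794e-05 m^3/s per m


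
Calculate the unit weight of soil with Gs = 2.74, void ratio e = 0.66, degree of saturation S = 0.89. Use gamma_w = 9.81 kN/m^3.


Result: 19.664 kN/m^3

Derivation:
Using gamma = gamma_w * (Gs + S*e) / (1 + e)
Numerator: Gs + S*e = 2.74 + 0.89*0.66 = 3.3274
Denominator: 1 + e = 1 + 0.66 = 1.66
gamma = 9.81 * 3.3274 / 1.66
gamma = 19.664 kN/m^3


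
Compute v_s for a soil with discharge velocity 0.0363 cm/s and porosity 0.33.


Using v_s = v_d / n
v_s = 0.0363 / 0.33
v_s = 0.11 cm/s


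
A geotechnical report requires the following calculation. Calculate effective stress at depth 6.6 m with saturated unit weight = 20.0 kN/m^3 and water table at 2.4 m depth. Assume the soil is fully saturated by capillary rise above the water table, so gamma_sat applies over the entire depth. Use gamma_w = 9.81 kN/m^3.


Result: 90.8 kPa

Derivation:
Total stress = gamma_sat * depth
sigma = 20.0 * 6.6 = 132.0 kPa
Pore water pressure u = gamma_w * (depth - d_wt)
u = 9.81 * (6.6 - 2.4) = 41.202 kPa
Effective stress = sigma - u
sigma' = 132.0 - 41.202 = 90.8 kPa


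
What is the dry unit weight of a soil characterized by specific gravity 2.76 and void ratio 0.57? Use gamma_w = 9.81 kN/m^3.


Result: 17.246 kN/m^3

Derivation:
Using gamma_d = Gs * gamma_w / (1 + e)
gamma_d = 2.76 * 9.81 / (1 + 0.57)
gamma_d = 2.76 * 9.81 / 1.57
gamma_d = 17.246 kN/m^3


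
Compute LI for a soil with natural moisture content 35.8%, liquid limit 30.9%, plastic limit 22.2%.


Result: 1.563

Derivation:
First compute the plasticity index:
PI = LL - PL = 30.9 - 22.2 = 8.7
Then compute the liquidity index:
LI = (w - PL) / PI
LI = (35.8 - 22.2) / 8.7
LI = 1.563


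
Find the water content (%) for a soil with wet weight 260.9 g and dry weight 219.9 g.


Using w = (m_wet - m_dry) / m_dry * 100
m_wet - m_dry = 260.9 - 219.9 = 41.0 g
w = 41.0 / 219.9 * 100
w = 18.64 %


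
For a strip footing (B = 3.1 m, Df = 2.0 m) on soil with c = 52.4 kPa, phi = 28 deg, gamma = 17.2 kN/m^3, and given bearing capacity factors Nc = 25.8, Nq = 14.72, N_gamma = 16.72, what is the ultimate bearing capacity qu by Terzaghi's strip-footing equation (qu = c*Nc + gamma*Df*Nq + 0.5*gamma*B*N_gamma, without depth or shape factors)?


Result: 2304.04 kPa

Derivation:
Compute qu = c*Nc + gamma*Df*Nq + 0.5*gamma*B*N_gamma
Term 1: 52.4 * 25.8 = 1351.92
Term 2: 17.2 * 2.0 * 14.72 = 506.368
Term 3: 0.5 * 17.2 * 3.1 * 16.72 = 445.7552
qu = 1351.92 + 506.368 + 445.7552
qu = 2304.04 kPa


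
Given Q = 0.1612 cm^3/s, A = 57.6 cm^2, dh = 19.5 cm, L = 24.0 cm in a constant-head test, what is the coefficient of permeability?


Result: 0.003444 cm/s

Derivation:
Compute hydraulic gradient:
i = dh / L = 19.5 / 24.0 = 0.8125
Then apply Darcy's law:
k = Q / (A * i)
k = 0.1612 / (57.6 * 0.8125)
k = 0.1612 / 46.8
k = 0.003444 cm/s


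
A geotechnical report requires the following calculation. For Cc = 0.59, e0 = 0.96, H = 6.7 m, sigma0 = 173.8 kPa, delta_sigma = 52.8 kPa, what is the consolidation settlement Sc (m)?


Using Sc = Cc * H / (1 + e0) * log10((sigma0 + delta_sigma) / sigma0)
Stress ratio = (173.8 + 52.8) / 173.8 = 1.3038
log10(1.3038) = 0.11521
Cc * H / (1 + e0) = 0.59 * 6.7 / (1 + 0.96) = 2.01684
Sc = 2.01684 * 0.11521
Sc = 0.2324 m


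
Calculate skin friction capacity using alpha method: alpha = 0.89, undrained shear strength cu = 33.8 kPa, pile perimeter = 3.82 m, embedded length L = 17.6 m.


Result: 2022.47 kN

Derivation:
Using Qs = alpha * cu * perimeter * L
Qs = 0.89 * 33.8 * 3.82 * 17.6
Qs = 2022.47 kN


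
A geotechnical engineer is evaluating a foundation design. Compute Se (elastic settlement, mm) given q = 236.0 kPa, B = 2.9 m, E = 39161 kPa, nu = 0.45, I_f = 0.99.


Using Se = q * B * (1 - nu^2) * I_f / E
1 - nu^2 = 1 - 0.45^2 = 0.7975
Se = 236.0 * 2.9 * 0.7975 * 0.99 / 39161
Se = 0.013798 m
Convert to mm: Se = 0.013798 * 1000 = 13.798 mm


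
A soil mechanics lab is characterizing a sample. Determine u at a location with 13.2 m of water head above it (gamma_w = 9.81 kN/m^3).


Result: 129.49 kPa

Derivation:
Using u = gamma_w * h_w
u = 9.81 * 13.2
u = 129.49 kPa


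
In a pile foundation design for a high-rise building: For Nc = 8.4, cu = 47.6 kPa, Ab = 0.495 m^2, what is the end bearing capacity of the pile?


Using Qb = Nc * cu * Ab
Qb = 8.4 * 47.6 * 0.495
Qb = 197.92 kN


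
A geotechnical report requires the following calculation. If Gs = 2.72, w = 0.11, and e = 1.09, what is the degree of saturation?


Using S = Gs * w / e
S = 2.72 * 0.11 / 1.09
S = 0.2745


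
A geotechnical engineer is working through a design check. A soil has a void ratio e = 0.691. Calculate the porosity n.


Result: 0.4086

Derivation:
Using the relation n = e / (1 + e)
n = 0.691 / (1 + 0.691)
n = 0.691 / 1.691
n = 0.4086


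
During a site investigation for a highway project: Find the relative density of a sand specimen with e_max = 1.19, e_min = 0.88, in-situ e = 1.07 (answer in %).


Using Dr = (e_max - e) / (e_max - e_min) * 100
e_max - e = 1.19 - 1.07 = 0.12
e_max - e_min = 1.19 - 0.88 = 0.31
Dr = 0.12 / 0.31 * 100
Dr = 38.71 %


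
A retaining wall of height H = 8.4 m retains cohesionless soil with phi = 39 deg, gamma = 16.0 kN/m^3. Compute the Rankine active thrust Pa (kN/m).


Compute active earth pressure coefficient:
Ka = tan^2(45 - phi/2) = tan^2(25.5) = 0.227506
Compute active force:
Pa = 0.5 * Ka * gamma * H^2
Pa = 0.5 * 0.227506 * 16.0 * 8.4^2
Pa = 128.42 kN/m


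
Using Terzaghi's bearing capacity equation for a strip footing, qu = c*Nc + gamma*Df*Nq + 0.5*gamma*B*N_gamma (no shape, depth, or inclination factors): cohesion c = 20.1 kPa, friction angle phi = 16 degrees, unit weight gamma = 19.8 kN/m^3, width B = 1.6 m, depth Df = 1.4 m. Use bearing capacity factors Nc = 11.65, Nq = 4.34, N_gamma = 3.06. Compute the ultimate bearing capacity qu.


Result: 402.94 kPa

Derivation:
Compute qu = c*Nc + gamma*Df*Nq + 0.5*gamma*B*N_gamma
Term 1: 20.1 * 11.65 = 234.165
Term 2: 19.8 * 1.4 * 4.34 = 120.3048
Term 3: 0.5 * 19.8 * 1.6 * 3.06 = 48.4704
qu = 234.165 + 120.3048 + 48.4704
qu = 402.94 kPa


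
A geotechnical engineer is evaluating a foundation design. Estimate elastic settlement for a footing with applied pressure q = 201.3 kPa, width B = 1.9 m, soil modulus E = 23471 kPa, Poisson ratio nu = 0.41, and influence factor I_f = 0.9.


Using Se = q * B * (1 - nu^2) * I_f / E
1 - nu^2 = 1 - 0.41^2 = 0.8319
Se = 201.3 * 1.9 * 0.8319 * 0.9 / 23471
Se = 0.012201 m
Convert to mm: Se = 0.012201 * 1000 = 12.201 mm


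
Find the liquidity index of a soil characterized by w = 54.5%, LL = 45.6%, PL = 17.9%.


First compute the plasticity index:
PI = LL - PL = 45.6 - 17.9 = 27.7
Then compute the liquidity index:
LI = (w - PL) / PI
LI = (54.5 - 17.9) / 27.7
LI = 1.321


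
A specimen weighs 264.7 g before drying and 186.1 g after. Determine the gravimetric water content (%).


Using w = (m_wet - m_dry) / m_dry * 100
m_wet - m_dry = 264.7 - 186.1 = 78.6 g
w = 78.6 / 186.1 * 100
w = 42.24 %


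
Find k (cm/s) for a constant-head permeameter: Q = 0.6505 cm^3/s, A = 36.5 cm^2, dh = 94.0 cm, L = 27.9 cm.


Result: 0.00529 cm/s

Derivation:
Compute hydraulic gradient:
i = dh / L = 94.0 / 27.9 = 3.36918
Then apply Darcy's law:
k = Q / (A * i)
k = 0.6505 / (36.5 * 3.36918)
k = 0.6505 / 122.975
k = 0.00529 cm/s


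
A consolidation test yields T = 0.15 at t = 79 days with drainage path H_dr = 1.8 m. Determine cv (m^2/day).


Using cv = T * H_dr^2 / t
H_dr^2 = 1.8^2 = 3.24
cv = 0.15 * 3.24 / 79
cv = 0.00615 m^2/day


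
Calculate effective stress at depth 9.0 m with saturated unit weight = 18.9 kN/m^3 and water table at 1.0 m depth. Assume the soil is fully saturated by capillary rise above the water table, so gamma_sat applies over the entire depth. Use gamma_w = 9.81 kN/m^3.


Total stress = gamma_sat * depth
sigma = 18.9 * 9.0 = 170.1 kPa
Pore water pressure u = gamma_w * (depth - d_wt)
u = 9.81 * (9.0 - 1.0) = 78.48 kPa
Effective stress = sigma - u
sigma' = 170.1 - 78.48 = 91.62 kPa


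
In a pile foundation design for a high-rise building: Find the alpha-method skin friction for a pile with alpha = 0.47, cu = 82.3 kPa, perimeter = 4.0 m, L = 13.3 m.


Result: 2057.83 kN

Derivation:
Using Qs = alpha * cu * perimeter * L
Qs = 0.47 * 82.3 * 4.0 * 13.3
Qs = 2057.83 kN


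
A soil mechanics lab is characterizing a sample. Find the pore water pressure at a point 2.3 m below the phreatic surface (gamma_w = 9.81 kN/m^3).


Result: 22.56 kPa

Derivation:
Using u = gamma_w * h_w
u = 9.81 * 2.3
u = 22.56 kPa


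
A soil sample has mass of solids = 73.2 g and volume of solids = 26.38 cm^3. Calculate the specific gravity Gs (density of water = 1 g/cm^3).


Result: 2.775

Derivation:
Using Gs = m_s / (V_s * rho_w)
Since rho_w = 1 g/cm^3:
Gs = 73.2 / 26.38
Gs = 2.775


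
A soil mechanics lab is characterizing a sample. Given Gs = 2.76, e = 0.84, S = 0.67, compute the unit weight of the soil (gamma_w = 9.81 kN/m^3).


Using gamma = gamma_w * (Gs + S*e) / (1 + e)
Numerator: Gs + S*e = 2.76 + 0.67*0.84 = 3.3228
Denominator: 1 + e = 1 + 0.84 = 1.84
gamma = 9.81 * 3.3228 / 1.84
gamma = 17.716 kN/m^3


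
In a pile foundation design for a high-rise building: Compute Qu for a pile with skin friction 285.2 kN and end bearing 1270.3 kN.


Result: 1555.5 kN

Derivation:
Using Qu = Qf + Qb
Qu = 285.2 + 1270.3
Qu = 1555.5 kN


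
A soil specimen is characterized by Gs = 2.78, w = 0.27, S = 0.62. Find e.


Using the relation e = Gs * w / S
e = 2.78 * 0.27 / 0.62
e = 1.2106


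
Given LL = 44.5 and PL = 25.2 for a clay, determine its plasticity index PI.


Using PI = LL - PL
PI = 44.5 - 25.2
PI = 19.3


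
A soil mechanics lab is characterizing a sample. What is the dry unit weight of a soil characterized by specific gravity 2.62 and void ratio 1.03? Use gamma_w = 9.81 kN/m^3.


Using gamma_d = Gs * gamma_w / (1 + e)
gamma_d = 2.62 * 9.81 / (1 + 1.03)
gamma_d = 2.62 * 9.81 / 2.03
gamma_d = 12.661 kN/m^3


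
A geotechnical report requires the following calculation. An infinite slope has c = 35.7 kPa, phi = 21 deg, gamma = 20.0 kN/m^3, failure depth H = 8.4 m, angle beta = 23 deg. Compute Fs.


Using Fs = c / (gamma*H*sin(beta)*cos(beta)) + tan(phi)/tan(beta)
Cohesion contribution = 35.7 / (20.0*8.4*sin(23)*cos(23))
Cohesion contribution = 0.59082
Friction contribution = tan(21)/tan(23) = 0.904327
Fs = 0.59082 + 0.904327
Fs = 1.495


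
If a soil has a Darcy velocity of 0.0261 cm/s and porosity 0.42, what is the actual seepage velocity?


Using v_s = v_d / n
v_s = 0.0261 / 0.42
v_s = 0.06214 cm/s


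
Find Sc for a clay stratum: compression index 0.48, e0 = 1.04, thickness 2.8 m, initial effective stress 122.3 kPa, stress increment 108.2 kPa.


Using Sc = Cc * H / (1 + e0) * log10((sigma0 + delta_sigma) / sigma0)
Stress ratio = (122.3 + 108.2) / 122.3 = 1.88471
log10(1.88471) = 0.275244
Cc * H / (1 + e0) = 0.48 * 2.8 / (1 + 1.04) = 0.658824
Sc = 0.658824 * 0.275244
Sc = 0.1813 m


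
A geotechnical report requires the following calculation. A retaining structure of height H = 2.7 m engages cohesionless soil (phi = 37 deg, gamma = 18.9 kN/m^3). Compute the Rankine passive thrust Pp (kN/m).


Result: 277.13 kN/m

Derivation:
Compute passive earth pressure coefficient:
Kp = tan^2(45 + phi/2) = tan^2(63.5) = 4.022791
Compute passive force:
Pp = 0.5 * Kp * gamma * H^2
Pp = 0.5 * 4.022791 * 18.9 * 2.7^2
Pp = 277.13 kN/m


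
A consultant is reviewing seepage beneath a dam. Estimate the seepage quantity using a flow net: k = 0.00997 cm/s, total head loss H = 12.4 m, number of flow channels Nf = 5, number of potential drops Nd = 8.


Result: 0.0007727 m^3/s per m

Derivation:
Convert k to m/s for unit consistency with H:
k = 0.00997 cm/s = 0.00997 / 100 m/s = 9.97e-05 m/s
Using q = k * H * Nf / Nd
Nf / Nd = 5 / 8 = 0.625
q = 9.97e-05 * 12.4 * 0.625
q = 0.0007727 m^3/s per m


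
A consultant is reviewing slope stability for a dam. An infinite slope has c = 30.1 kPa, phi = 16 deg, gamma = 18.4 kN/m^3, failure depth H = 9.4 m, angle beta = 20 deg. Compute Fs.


Using Fs = c / (gamma*H*sin(beta)*cos(beta)) + tan(phi)/tan(beta)
Cohesion contribution = 30.1 / (18.4*9.4*sin(20)*cos(20))
Cohesion contribution = 0.541481
Friction contribution = tan(16)/tan(20) = 0.787826
Fs = 0.541481 + 0.787826
Fs = 1.329


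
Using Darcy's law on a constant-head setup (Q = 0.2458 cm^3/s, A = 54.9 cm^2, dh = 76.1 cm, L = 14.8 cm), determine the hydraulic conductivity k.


Result: 0.000871 cm/s

Derivation:
Compute hydraulic gradient:
i = dh / L = 76.1 / 14.8 = 5.14189
Then apply Darcy's law:
k = Q / (A * i)
k = 0.2458 / (54.9 * 5.14189)
k = 0.2458 / 282.29
k = 0.000871 cm/s


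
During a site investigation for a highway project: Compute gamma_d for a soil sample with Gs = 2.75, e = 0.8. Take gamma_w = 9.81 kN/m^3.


Result: 14.988 kN/m^3

Derivation:
Using gamma_d = Gs * gamma_w / (1 + e)
gamma_d = 2.75 * 9.81 / (1 + 0.8)
gamma_d = 2.75 * 9.81 / 1.8
gamma_d = 14.988 kN/m^3


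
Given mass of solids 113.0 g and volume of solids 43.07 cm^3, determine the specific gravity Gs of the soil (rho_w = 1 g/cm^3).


Using Gs = m_s / (V_s * rho_w)
Since rho_w = 1 g/cm^3:
Gs = 113.0 / 43.07
Gs = 2.624


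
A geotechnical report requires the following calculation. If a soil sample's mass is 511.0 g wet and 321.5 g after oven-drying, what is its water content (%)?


Using w = (m_wet - m_dry) / m_dry * 100
m_wet - m_dry = 511.0 - 321.5 = 189.5 g
w = 189.5 / 321.5 * 100
w = 58.94 %


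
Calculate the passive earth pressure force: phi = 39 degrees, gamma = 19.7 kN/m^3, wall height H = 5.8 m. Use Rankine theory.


Compute passive earth pressure coefficient:
Kp = tan^2(45 + phi/2) = tan^2(64.5) = 4.395495
Compute passive force:
Pp = 0.5 * Kp * gamma * H^2
Pp = 0.5 * 4.395495 * 19.7 * 5.8^2
Pp = 1456.46 kN/m


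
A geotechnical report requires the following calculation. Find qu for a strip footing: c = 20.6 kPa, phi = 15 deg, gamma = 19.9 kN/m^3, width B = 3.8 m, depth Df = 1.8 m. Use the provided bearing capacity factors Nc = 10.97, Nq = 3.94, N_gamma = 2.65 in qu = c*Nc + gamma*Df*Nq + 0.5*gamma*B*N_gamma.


Compute qu = c*Nc + gamma*Df*Nq + 0.5*gamma*B*N_gamma
Term 1: 20.6 * 10.97 = 225.982
Term 2: 19.9 * 1.8 * 3.94 = 141.1308
Term 3: 0.5 * 19.9 * 3.8 * 2.65 = 100.1965
qu = 225.982 + 141.1308 + 100.1965
qu = 467.31 kPa


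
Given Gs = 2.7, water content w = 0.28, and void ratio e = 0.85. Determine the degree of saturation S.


Result: 0.8894

Derivation:
Using S = Gs * w / e
S = 2.7 * 0.28 / 0.85
S = 0.8894


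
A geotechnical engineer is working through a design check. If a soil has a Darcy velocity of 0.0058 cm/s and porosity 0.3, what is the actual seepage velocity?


Result: 0.01933 cm/s

Derivation:
Using v_s = v_d / n
v_s = 0.0058 / 0.3
v_s = 0.01933 cm/s


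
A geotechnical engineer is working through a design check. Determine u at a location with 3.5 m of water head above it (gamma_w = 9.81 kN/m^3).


Result: 34.34 kPa

Derivation:
Using u = gamma_w * h_w
u = 9.81 * 3.5
u = 34.34 kPa


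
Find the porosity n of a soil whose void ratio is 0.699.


Using the relation n = e / (1 + e)
n = 0.699 / (1 + 0.699)
n = 0.699 / 1.699
n = 0.4114


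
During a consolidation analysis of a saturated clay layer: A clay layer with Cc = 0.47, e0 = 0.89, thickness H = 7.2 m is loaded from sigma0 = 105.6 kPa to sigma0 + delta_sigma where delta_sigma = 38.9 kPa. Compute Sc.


Using Sc = Cc * H / (1 + e0) * log10((sigma0 + delta_sigma) / sigma0)
Stress ratio = (105.6 + 38.9) / 105.6 = 1.36837
log10(1.36837) = 0.136204
Cc * H / (1 + e0) = 0.47 * 7.2 / (1 + 0.89) = 1.79048
Sc = 1.79048 * 0.136204
Sc = 0.2439 m


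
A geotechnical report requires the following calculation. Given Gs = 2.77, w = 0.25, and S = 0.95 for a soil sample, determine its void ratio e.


Result: 0.7289

Derivation:
Using the relation e = Gs * w / S
e = 2.77 * 0.25 / 0.95
e = 0.7289


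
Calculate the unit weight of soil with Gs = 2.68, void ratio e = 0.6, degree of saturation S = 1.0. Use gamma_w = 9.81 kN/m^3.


Using gamma = gamma_w * (Gs + S*e) / (1 + e)
Numerator: Gs + S*e = 2.68 + 1.0*0.6 = 3.28
Denominator: 1 + e = 1 + 0.6 = 1.6
gamma = 9.81 * 3.28 / 1.6
gamma = 20.11 kN/m^3


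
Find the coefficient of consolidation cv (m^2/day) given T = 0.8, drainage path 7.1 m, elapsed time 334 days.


Result: 0.12074 m^2/day

Derivation:
Using cv = T * H_dr^2 / t
H_dr^2 = 7.1^2 = 50.41
cv = 0.8 * 50.41 / 334
cv = 0.12074 m^2/day


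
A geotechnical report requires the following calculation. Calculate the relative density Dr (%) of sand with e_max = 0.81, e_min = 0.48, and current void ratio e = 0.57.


Using Dr = (e_max - e) / (e_max - e_min) * 100
e_max - e = 0.81 - 0.57 = 0.24
e_max - e_min = 0.81 - 0.48 = 0.33
Dr = 0.24 / 0.33 * 100
Dr = 72.73 %


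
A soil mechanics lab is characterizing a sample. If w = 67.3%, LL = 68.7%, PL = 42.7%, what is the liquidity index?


First compute the plasticity index:
PI = LL - PL = 68.7 - 42.7 = 26.0
Then compute the liquidity index:
LI = (w - PL) / PI
LI = (67.3 - 42.7) / 26.0
LI = 0.946


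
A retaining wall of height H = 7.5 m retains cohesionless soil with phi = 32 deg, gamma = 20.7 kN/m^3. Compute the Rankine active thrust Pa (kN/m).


Compute active earth pressure coefficient:
Ka = tan^2(45 - phi/2) = tan^2(29.0) = 0.307259
Compute active force:
Pa = 0.5 * Ka * gamma * H^2
Pa = 0.5 * 0.307259 * 20.7 * 7.5^2
Pa = 178.88 kN/m


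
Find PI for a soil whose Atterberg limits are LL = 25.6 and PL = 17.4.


Using PI = LL - PL
PI = 25.6 - 17.4
PI = 8.2


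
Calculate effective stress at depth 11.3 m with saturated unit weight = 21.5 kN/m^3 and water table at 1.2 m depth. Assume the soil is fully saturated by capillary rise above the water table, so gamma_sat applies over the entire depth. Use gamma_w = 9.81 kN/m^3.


Total stress = gamma_sat * depth
sigma = 21.5 * 11.3 = 242.95 kPa
Pore water pressure u = gamma_w * (depth - d_wt)
u = 9.81 * (11.3 - 1.2) = 99.081 kPa
Effective stress = sigma - u
sigma' = 242.95 - 99.081 = 143.87 kPa


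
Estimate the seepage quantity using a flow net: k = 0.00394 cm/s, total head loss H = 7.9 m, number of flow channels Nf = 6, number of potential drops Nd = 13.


Result: 0.0001437 m^3/s per m

Derivation:
Convert k to m/s for unit consistency with H:
k = 0.00394 cm/s = 0.00394 / 100 m/s = 3.94e-05 m/s
Using q = k * H * Nf / Nd
Nf / Nd = 6 / 13 = 0.4615
q = 3.94e-05 * 7.9 * 0.4615
q = 0.0001437 m^3/s per m


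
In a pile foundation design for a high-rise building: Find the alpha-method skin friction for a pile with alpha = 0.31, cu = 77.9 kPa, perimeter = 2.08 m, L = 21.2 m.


Using Qs = alpha * cu * perimeter * L
Qs = 0.31 * 77.9 * 2.08 * 21.2
Qs = 1064.87 kN


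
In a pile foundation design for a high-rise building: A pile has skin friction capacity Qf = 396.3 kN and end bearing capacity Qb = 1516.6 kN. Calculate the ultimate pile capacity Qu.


Using Qu = Qf + Qb
Qu = 396.3 + 1516.6
Qu = 1912.9 kN


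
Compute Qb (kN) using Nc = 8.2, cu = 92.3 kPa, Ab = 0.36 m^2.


Using Qb = Nc * cu * Ab
Qb = 8.2 * 92.3 * 0.36
Qb = 272.47 kN


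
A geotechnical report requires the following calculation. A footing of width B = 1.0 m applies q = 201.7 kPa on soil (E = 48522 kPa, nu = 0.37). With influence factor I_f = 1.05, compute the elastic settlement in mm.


Using Se = q * B * (1 - nu^2) * I_f / E
1 - nu^2 = 1 - 0.37^2 = 0.8631
Se = 201.7 * 1.0 * 0.8631 * 1.05 / 48522
Se = 0.003767 m
Convert to mm: Se = 0.003767 * 1000 = 3.767 mm


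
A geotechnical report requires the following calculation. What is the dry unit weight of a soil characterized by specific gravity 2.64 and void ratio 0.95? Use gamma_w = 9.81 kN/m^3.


Using gamma_d = Gs * gamma_w / (1 + e)
gamma_d = 2.64 * 9.81 / (1 + 0.95)
gamma_d = 2.64 * 9.81 / 1.95
gamma_d = 13.281 kN/m^3


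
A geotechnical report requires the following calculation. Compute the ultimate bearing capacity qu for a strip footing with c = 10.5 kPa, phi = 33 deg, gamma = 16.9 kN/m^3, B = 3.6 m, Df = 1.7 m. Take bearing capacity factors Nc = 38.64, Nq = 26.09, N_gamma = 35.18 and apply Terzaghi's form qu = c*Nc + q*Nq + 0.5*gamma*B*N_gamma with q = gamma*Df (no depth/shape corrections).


Result: 2225.46 kPa

Derivation:
Compute qu = c*Nc + gamma*Df*Nq + 0.5*gamma*B*N_gamma
Term 1: 10.5 * 38.64 = 405.72
Term 2: 16.9 * 1.7 * 26.09 = 749.5657
Term 3: 0.5 * 16.9 * 3.6 * 35.18 = 1070.1756
qu = 405.72 + 749.5657 + 1070.1756
qu = 2225.46 kPa


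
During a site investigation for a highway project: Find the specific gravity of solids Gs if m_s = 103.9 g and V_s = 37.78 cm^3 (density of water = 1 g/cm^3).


Using Gs = m_s / (V_s * rho_w)
Since rho_w = 1 g/cm^3:
Gs = 103.9 / 37.78
Gs = 2.75


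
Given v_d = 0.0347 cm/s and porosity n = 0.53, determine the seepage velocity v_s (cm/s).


Using v_s = v_d / n
v_s = 0.0347 / 0.53
v_s = 0.06547 cm/s


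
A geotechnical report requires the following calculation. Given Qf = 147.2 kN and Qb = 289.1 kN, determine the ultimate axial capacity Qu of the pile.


Using Qu = Qf + Qb
Qu = 147.2 + 289.1
Qu = 436.3 kN


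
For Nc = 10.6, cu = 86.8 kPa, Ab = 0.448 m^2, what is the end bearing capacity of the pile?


Using Qb = Nc * cu * Ab
Qb = 10.6 * 86.8 * 0.448
Qb = 412.2 kN


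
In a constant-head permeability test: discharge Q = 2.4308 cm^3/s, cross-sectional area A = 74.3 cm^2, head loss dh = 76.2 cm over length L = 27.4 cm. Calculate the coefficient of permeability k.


Compute hydraulic gradient:
i = dh / L = 76.2 / 27.4 = 2.78102
Then apply Darcy's law:
k = Q / (A * i)
k = 2.4308 / (74.3 * 2.78102)
k = 2.4308 / 206.63
k = 0.011764 cm/s


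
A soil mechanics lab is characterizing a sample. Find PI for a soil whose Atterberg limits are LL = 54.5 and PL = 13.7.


Using PI = LL - PL
PI = 54.5 - 13.7
PI = 40.8


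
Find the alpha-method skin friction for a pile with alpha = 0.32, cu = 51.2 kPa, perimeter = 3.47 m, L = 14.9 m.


Using Qs = alpha * cu * perimeter * L
Qs = 0.32 * 51.2 * 3.47 * 14.9
Qs = 847.1 kN


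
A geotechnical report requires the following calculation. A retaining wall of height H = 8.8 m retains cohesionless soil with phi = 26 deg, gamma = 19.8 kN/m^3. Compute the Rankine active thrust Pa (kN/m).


Compute active earth pressure coefficient:
Ka = tan^2(45 - phi/2) = tan^2(32.0) = 0.390462
Compute active force:
Pa = 0.5 * Ka * gamma * H^2
Pa = 0.5 * 0.390462 * 19.8 * 8.8^2
Pa = 299.35 kN/m


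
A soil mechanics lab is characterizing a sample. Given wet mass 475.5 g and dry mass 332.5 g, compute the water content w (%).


Using w = (m_wet - m_dry) / m_dry * 100
m_wet - m_dry = 475.5 - 332.5 = 143.0 g
w = 143.0 / 332.5 * 100
w = 43.01 %


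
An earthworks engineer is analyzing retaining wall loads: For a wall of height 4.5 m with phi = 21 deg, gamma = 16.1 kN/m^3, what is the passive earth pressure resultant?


Compute passive earth pressure coefficient:
Kp = tan^2(45 + phi/2) = tan^2(55.5) = 2.117051
Compute passive force:
Pp = 0.5 * Kp * gamma * H^2
Pp = 0.5 * 2.117051 * 16.1 * 4.5^2
Pp = 345.11 kN/m


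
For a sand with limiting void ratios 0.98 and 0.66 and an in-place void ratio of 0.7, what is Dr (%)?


Using Dr = (e_max - e) / (e_max - e_min) * 100
e_max - e = 0.98 - 0.7 = 0.28
e_max - e_min = 0.98 - 0.66 = 0.32
Dr = 0.28 / 0.32 * 100
Dr = 87.5 %


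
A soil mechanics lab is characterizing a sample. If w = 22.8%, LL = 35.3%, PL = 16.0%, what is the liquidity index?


First compute the plasticity index:
PI = LL - PL = 35.3 - 16.0 = 19.3
Then compute the liquidity index:
LI = (w - PL) / PI
LI = (22.8 - 16.0) / 19.3
LI = 0.352


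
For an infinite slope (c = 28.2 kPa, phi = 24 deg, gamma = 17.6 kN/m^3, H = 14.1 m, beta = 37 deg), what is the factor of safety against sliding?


Using Fs = c / (gamma*H*sin(beta)*cos(beta)) + tan(phi)/tan(beta)
Cohesion contribution = 28.2 / (17.6*14.1*sin(37)*cos(37))
Cohesion contribution = 0.236432
Friction contribution = tan(24)/tan(37) = 0.590838
Fs = 0.236432 + 0.590838
Fs = 0.827


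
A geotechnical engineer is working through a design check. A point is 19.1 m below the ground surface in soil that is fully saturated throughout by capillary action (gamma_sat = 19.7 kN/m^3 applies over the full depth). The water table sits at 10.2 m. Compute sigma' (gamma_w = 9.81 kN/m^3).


Result: 288.96 kPa

Derivation:
Total stress = gamma_sat * depth
sigma = 19.7 * 19.1 = 376.27 kPa
Pore water pressure u = gamma_w * (depth - d_wt)
u = 9.81 * (19.1 - 10.2) = 87.309 kPa
Effective stress = sigma - u
sigma' = 376.27 - 87.309 = 288.96 kPa


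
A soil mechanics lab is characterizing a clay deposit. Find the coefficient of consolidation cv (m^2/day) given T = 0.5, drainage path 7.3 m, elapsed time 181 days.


Using cv = T * H_dr^2 / t
H_dr^2 = 7.3^2 = 53.29
cv = 0.5 * 53.29 / 181
cv = 0.14721 m^2/day


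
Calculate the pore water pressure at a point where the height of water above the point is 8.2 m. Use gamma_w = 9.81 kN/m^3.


Using u = gamma_w * h_w
u = 9.81 * 8.2
u = 80.44 kPa


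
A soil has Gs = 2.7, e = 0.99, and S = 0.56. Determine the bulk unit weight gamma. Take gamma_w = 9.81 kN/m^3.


Using gamma = gamma_w * (Gs + S*e) / (1 + e)
Numerator: Gs + S*e = 2.7 + 0.56*0.99 = 3.2544
Denominator: 1 + e = 1 + 0.99 = 1.99
gamma = 9.81 * 3.2544 / 1.99
gamma = 16.043 kN/m^3


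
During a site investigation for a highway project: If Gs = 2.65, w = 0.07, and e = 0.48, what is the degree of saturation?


Using S = Gs * w / e
S = 2.65 * 0.07 / 0.48
S = 0.3865


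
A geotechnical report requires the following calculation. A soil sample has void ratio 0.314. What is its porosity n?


Result: 0.239

Derivation:
Using the relation n = e / (1 + e)
n = 0.314 / (1 + 0.314)
n = 0.314 / 1.314
n = 0.239


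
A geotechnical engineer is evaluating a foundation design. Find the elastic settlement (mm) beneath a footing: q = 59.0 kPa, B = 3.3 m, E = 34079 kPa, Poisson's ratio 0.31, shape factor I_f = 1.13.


Result: 5.835 mm

Derivation:
Using Se = q * B * (1 - nu^2) * I_f / E
1 - nu^2 = 1 - 0.31^2 = 0.9039
Se = 59.0 * 3.3 * 0.9039 * 1.13 / 34079
Se = 0.005835 m
Convert to mm: Se = 0.005835 * 1000 = 5.835 mm
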